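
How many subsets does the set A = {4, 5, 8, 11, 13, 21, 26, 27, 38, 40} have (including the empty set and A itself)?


Set A = {4, 5, 8, 11, 13, 21, 26, 27, 38, 40}
|A| = 10
The power set P(A) contains all subsets of A.
|P(A)| = 2^|A| = 2^10 = 1024

1024


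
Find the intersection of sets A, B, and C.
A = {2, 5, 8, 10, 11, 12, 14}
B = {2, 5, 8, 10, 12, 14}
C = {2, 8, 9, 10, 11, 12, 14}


Set A = {2, 5, 8, 10, 11, 12, 14}
Set B = {2, 5, 8, 10, 12, 14}
Set C = {2, 8, 9, 10, 11, 12, 14}
First, A ∩ B = {2, 5, 8, 10, 12, 14}
Then, (A ∩ B) ∩ C = {2, 8, 10, 12, 14}

{2, 8, 10, 12, 14}


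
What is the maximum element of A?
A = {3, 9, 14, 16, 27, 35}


Set A = {3, 9, 14, 16, 27, 35}
Elements in ascending order: 3, 9, 14, 16, 27, 35
The largest element is 35.

35


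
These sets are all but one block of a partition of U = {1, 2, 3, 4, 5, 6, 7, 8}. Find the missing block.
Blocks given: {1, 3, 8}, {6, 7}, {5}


U = {1, 2, 3, 4, 5, 6, 7, 8}
Shown blocks: {1, 3, 8}, {6, 7}, {5}
A partition's blocks are pairwise disjoint and cover U, so the missing block = U \ (union of shown blocks).
Union of shown blocks: {1, 3, 5, 6, 7, 8}
Missing block = U \ (union) = {2, 4}

{2, 4}


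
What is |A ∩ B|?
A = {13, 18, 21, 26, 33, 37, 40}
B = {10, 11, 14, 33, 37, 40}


Set A = {13, 18, 21, 26, 33, 37, 40}
Set B = {10, 11, 14, 33, 37, 40}
A ∩ B = {33, 37, 40}
|A ∩ B| = 3

3


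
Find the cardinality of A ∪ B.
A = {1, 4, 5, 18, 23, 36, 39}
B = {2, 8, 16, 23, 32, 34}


Set A = {1, 4, 5, 18, 23, 36, 39}, |A| = 7
Set B = {2, 8, 16, 23, 32, 34}, |B| = 6
A ∩ B = {23}, |A ∩ B| = 1
|A ∪ B| = |A| + |B| - |A ∩ B| = 7 + 6 - 1 = 12

12


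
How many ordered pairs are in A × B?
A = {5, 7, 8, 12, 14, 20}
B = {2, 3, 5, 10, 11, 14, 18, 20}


Set A = {5, 7, 8, 12, 14, 20} has 6 elements.
Set B = {2, 3, 5, 10, 11, 14, 18, 20} has 8 elements.
|A × B| = |A| × |B| = 6 × 8 = 48

48


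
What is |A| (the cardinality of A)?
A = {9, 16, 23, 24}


Set A = {9, 16, 23, 24}
Listing elements: 9, 16, 23, 24
Counting: 4 elements
|A| = 4

4


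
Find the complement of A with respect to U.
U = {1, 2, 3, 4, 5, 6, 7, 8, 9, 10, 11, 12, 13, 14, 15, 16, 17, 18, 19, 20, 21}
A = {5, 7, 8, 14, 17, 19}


Universal set U = {1, 2, 3, 4, 5, 6, 7, 8, 9, 10, 11, 12, 13, 14, 15, 16, 17, 18, 19, 20, 21}
Set A = {5, 7, 8, 14, 17, 19}
A' = U \ A = elements in U but not in A
Checking each element of U:
1 (not in A, include), 2 (not in A, include), 3 (not in A, include), 4 (not in A, include), 5 (in A, exclude), 6 (not in A, include), 7 (in A, exclude), 8 (in A, exclude), 9 (not in A, include), 10 (not in A, include), 11 (not in A, include), 12 (not in A, include), 13 (not in A, include), 14 (in A, exclude), 15 (not in A, include), 16 (not in A, include), 17 (in A, exclude), 18 (not in A, include), 19 (in A, exclude), 20 (not in A, include), 21 (not in A, include)
A' = {1, 2, 3, 4, 6, 9, 10, 11, 12, 13, 15, 16, 18, 20, 21}

{1, 2, 3, 4, 6, 9, 10, 11, 12, 13, 15, 16, 18, 20, 21}


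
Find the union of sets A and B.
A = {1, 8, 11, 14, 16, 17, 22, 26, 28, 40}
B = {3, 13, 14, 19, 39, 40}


Set A = {1, 8, 11, 14, 16, 17, 22, 26, 28, 40}
Set B = {3, 13, 14, 19, 39, 40}
A ∪ B includes all elements in either set.
Elements from A: {1, 8, 11, 14, 16, 17, 22, 26, 28, 40}
Elements from B not already included: {3, 13, 19, 39}
A ∪ B = {1, 3, 8, 11, 13, 14, 16, 17, 19, 22, 26, 28, 39, 40}

{1, 3, 8, 11, 13, 14, 16, 17, 19, 22, 26, 28, 39, 40}


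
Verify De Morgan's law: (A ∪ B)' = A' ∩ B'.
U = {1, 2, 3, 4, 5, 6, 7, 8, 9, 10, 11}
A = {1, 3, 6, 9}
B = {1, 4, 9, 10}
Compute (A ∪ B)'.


U = {1, 2, 3, 4, 5, 6, 7, 8, 9, 10, 11}
A = {1, 3, 6, 9}, B = {1, 4, 9, 10}
A ∪ B = {1, 3, 4, 6, 9, 10}
(A ∪ B)' = U \ (A ∪ B) = {2, 5, 7, 8, 11}
Verification via A' ∩ B': A' = {2, 4, 5, 7, 8, 10, 11}, B' = {2, 3, 5, 6, 7, 8, 11}
A' ∩ B' = {2, 5, 7, 8, 11} ✓

{2, 5, 7, 8, 11}


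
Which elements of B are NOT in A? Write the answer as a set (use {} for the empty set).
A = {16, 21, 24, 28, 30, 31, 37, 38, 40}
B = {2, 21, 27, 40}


Set A = {16, 21, 24, 28, 30, 31, 37, 38, 40}
Set B = {2, 21, 27, 40}
Check each element of B against A:
2 ∉ A (include), 21 ∈ A, 27 ∉ A (include), 40 ∈ A
Elements of B not in A: {2, 27}

{2, 27}


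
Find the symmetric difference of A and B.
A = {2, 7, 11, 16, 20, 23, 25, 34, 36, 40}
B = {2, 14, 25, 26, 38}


Set A = {2, 7, 11, 16, 20, 23, 25, 34, 36, 40}
Set B = {2, 14, 25, 26, 38}
A △ B = (A \ B) ∪ (B \ A)
Elements in A but not B: {7, 11, 16, 20, 23, 34, 36, 40}
Elements in B but not A: {14, 26, 38}
A △ B = {7, 11, 14, 16, 20, 23, 26, 34, 36, 38, 40}

{7, 11, 14, 16, 20, 23, 26, 34, 36, 38, 40}


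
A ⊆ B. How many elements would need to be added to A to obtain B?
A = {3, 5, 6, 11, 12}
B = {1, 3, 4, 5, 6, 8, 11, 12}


Set A = {3, 5, 6, 11, 12}, |A| = 5
Set B = {1, 3, 4, 5, 6, 8, 11, 12}, |B| = 8
Since A ⊆ B: B \ A = {1, 4, 8}
|B| - |A| = 8 - 5 = 3

3


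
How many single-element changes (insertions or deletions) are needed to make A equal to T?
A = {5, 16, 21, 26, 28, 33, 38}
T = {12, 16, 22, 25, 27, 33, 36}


Set A = {5, 16, 21, 26, 28, 33, 38}
Set T = {12, 16, 22, 25, 27, 33, 36}
Elements to remove from A (in A, not in T): {5, 21, 26, 28, 38} → 5 removals
Elements to add to A (in T, not in A): {12, 22, 25, 27, 36} → 5 additions
Total edits = 5 + 5 = 10

10


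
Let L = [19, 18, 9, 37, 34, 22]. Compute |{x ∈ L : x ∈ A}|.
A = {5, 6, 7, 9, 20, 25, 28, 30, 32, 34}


Set A = {5, 6, 7, 9, 20, 25, 28, 30, 32, 34}
Candidates: [19, 18, 9, 37, 34, 22]
Check each candidate:
19 ∉ A, 18 ∉ A, 9 ∈ A, 37 ∉ A, 34 ∈ A, 22 ∉ A
Count of candidates in A: 2

2


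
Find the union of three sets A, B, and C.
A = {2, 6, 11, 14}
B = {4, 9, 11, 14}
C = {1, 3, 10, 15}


Set A = {2, 6, 11, 14}
Set B = {4, 9, 11, 14}
Set C = {1, 3, 10, 15}
First, A ∪ B = {2, 4, 6, 9, 11, 14}
Then, (A ∪ B) ∪ C = {1, 2, 3, 4, 6, 9, 10, 11, 14, 15}

{1, 2, 3, 4, 6, 9, 10, 11, 14, 15}


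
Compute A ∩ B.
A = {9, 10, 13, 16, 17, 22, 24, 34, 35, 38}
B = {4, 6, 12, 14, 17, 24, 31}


Set A = {9, 10, 13, 16, 17, 22, 24, 34, 35, 38}
Set B = {4, 6, 12, 14, 17, 24, 31}
A ∩ B includes only elements in both sets.
Check each element of A against B:
9 ✗, 10 ✗, 13 ✗, 16 ✗, 17 ✓, 22 ✗, 24 ✓, 34 ✗, 35 ✗, 38 ✗
A ∩ B = {17, 24}

{17, 24}


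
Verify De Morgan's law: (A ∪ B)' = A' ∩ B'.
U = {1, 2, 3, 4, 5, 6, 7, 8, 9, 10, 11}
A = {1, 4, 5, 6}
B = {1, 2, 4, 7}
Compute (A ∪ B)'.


U = {1, 2, 3, 4, 5, 6, 7, 8, 9, 10, 11}
A = {1, 4, 5, 6}, B = {1, 2, 4, 7}
A ∪ B = {1, 2, 4, 5, 6, 7}
(A ∪ B)' = U \ (A ∪ B) = {3, 8, 9, 10, 11}
Verification via A' ∩ B': A' = {2, 3, 7, 8, 9, 10, 11}, B' = {3, 5, 6, 8, 9, 10, 11}
A' ∩ B' = {3, 8, 9, 10, 11} ✓

{3, 8, 9, 10, 11}


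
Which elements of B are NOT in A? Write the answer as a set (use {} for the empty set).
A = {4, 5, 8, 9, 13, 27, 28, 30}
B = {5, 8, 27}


Set A = {4, 5, 8, 9, 13, 27, 28, 30}
Set B = {5, 8, 27}
Check each element of B against A:
5 ∈ A, 8 ∈ A, 27 ∈ A
Elements of B not in A: {}

{}


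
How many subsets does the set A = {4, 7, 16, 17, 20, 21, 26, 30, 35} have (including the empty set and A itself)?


Set A = {4, 7, 16, 17, 20, 21, 26, 30, 35}
|A| = 9
The power set P(A) contains all subsets of A.
|P(A)| = 2^|A| = 2^9 = 512

512


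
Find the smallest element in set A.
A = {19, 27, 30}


Set A = {19, 27, 30}
Elements in ascending order: 19, 27, 30
The smallest element is 19.

19


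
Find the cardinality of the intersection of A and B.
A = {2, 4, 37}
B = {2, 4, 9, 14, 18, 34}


Set A = {2, 4, 37}
Set B = {2, 4, 9, 14, 18, 34}
A ∩ B = {2, 4}
|A ∩ B| = 2

2


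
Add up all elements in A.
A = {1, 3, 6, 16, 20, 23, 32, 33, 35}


Set A = {1, 3, 6, 16, 20, 23, 32, 33, 35}
Sum = 1 + 3 + 6 + 16 + 20 + 23 + 32 + 33 + 35 = 169

169


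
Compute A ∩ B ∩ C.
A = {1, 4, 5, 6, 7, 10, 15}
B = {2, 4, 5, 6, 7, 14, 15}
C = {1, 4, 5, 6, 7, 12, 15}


Set A = {1, 4, 5, 6, 7, 10, 15}
Set B = {2, 4, 5, 6, 7, 14, 15}
Set C = {1, 4, 5, 6, 7, 12, 15}
First, A ∩ B = {4, 5, 6, 7, 15}
Then, (A ∩ B) ∩ C = {4, 5, 6, 7, 15}

{4, 5, 6, 7, 15}


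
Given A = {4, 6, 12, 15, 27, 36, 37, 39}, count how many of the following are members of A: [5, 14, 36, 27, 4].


Set A = {4, 6, 12, 15, 27, 36, 37, 39}
Candidates: [5, 14, 36, 27, 4]
Check each candidate:
5 ∉ A, 14 ∉ A, 36 ∈ A, 27 ∈ A, 4 ∈ A
Count of candidates in A: 3

3


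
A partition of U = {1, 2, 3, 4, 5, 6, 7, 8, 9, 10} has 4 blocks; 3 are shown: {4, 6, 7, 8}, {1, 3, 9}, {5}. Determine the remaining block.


U = {1, 2, 3, 4, 5, 6, 7, 8, 9, 10}
Shown blocks: {4, 6, 7, 8}, {1, 3, 9}, {5}
A partition's blocks are pairwise disjoint and cover U, so the missing block = U \ (union of shown blocks).
Union of shown blocks: {1, 3, 4, 5, 6, 7, 8, 9}
Missing block = U \ (union) = {2, 10}

{2, 10}


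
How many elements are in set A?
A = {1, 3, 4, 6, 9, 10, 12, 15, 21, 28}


Set A = {1, 3, 4, 6, 9, 10, 12, 15, 21, 28}
Listing elements: 1, 3, 4, 6, 9, 10, 12, 15, 21, 28
Counting: 10 elements
|A| = 10

10


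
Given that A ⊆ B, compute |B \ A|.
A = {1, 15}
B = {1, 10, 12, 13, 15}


Set A = {1, 15}, |A| = 2
Set B = {1, 10, 12, 13, 15}, |B| = 5
Since A ⊆ B: B \ A = {10, 12, 13}
|B| - |A| = 5 - 2 = 3

3


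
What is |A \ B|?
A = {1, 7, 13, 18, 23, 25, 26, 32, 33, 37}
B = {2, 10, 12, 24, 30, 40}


Set A = {1, 7, 13, 18, 23, 25, 26, 32, 33, 37}
Set B = {2, 10, 12, 24, 30, 40}
A \ B = {1, 7, 13, 18, 23, 25, 26, 32, 33, 37}
|A \ B| = 10

10


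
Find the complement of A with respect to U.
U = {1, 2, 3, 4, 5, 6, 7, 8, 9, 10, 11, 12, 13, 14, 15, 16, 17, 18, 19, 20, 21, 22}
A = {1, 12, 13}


Universal set U = {1, 2, 3, 4, 5, 6, 7, 8, 9, 10, 11, 12, 13, 14, 15, 16, 17, 18, 19, 20, 21, 22}
Set A = {1, 12, 13}
A' = U \ A = elements in U but not in A
Checking each element of U:
1 (in A, exclude), 2 (not in A, include), 3 (not in A, include), 4 (not in A, include), 5 (not in A, include), 6 (not in A, include), 7 (not in A, include), 8 (not in A, include), 9 (not in A, include), 10 (not in A, include), 11 (not in A, include), 12 (in A, exclude), 13 (in A, exclude), 14 (not in A, include), 15 (not in A, include), 16 (not in A, include), 17 (not in A, include), 18 (not in A, include), 19 (not in A, include), 20 (not in A, include), 21 (not in A, include), 22 (not in A, include)
A' = {2, 3, 4, 5, 6, 7, 8, 9, 10, 11, 14, 15, 16, 17, 18, 19, 20, 21, 22}

{2, 3, 4, 5, 6, 7, 8, 9, 10, 11, 14, 15, 16, 17, 18, 19, 20, 21, 22}


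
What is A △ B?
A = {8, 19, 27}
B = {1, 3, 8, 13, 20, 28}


Set A = {8, 19, 27}
Set B = {1, 3, 8, 13, 20, 28}
A △ B = (A \ B) ∪ (B \ A)
Elements in A but not B: {19, 27}
Elements in B but not A: {1, 3, 13, 20, 28}
A △ B = {1, 3, 13, 19, 20, 27, 28}

{1, 3, 13, 19, 20, 27, 28}


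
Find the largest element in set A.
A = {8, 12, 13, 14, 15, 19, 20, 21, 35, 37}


Set A = {8, 12, 13, 14, 15, 19, 20, 21, 35, 37}
Elements in ascending order: 8, 12, 13, 14, 15, 19, 20, 21, 35, 37
The largest element is 37.

37


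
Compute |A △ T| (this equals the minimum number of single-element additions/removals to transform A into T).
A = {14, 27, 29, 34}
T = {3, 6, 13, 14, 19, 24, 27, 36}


Set A = {14, 27, 29, 34}
Set T = {3, 6, 13, 14, 19, 24, 27, 36}
Elements to remove from A (in A, not in T): {29, 34} → 2 removals
Elements to add to A (in T, not in A): {3, 6, 13, 19, 24, 36} → 6 additions
Total edits = 2 + 6 = 8

8


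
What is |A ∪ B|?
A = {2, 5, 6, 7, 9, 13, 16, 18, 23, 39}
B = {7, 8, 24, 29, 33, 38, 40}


Set A = {2, 5, 6, 7, 9, 13, 16, 18, 23, 39}, |A| = 10
Set B = {7, 8, 24, 29, 33, 38, 40}, |B| = 7
A ∩ B = {7}, |A ∩ B| = 1
|A ∪ B| = |A| + |B| - |A ∩ B| = 10 + 7 - 1 = 16

16


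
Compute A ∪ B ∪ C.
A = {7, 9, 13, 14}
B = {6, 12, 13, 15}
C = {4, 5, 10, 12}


Set A = {7, 9, 13, 14}
Set B = {6, 12, 13, 15}
Set C = {4, 5, 10, 12}
First, A ∪ B = {6, 7, 9, 12, 13, 14, 15}
Then, (A ∪ B) ∪ C = {4, 5, 6, 7, 9, 10, 12, 13, 14, 15}

{4, 5, 6, 7, 9, 10, 12, 13, 14, 15}


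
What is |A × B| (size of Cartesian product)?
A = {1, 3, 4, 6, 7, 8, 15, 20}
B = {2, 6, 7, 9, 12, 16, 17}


Set A = {1, 3, 4, 6, 7, 8, 15, 20} has 8 elements.
Set B = {2, 6, 7, 9, 12, 16, 17} has 7 elements.
|A × B| = |A| × |B| = 8 × 7 = 56

56


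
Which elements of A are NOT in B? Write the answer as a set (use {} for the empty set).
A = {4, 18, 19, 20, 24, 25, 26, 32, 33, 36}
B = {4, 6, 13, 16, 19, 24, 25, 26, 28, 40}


Set A = {4, 18, 19, 20, 24, 25, 26, 32, 33, 36}
Set B = {4, 6, 13, 16, 19, 24, 25, 26, 28, 40}
Check each element of A against B:
4 ∈ B, 18 ∉ B (include), 19 ∈ B, 20 ∉ B (include), 24 ∈ B, 25 ∈ B, 26 ∈ B, 32 ∉ B (include), 33 ∉ B (include), 36 ∉ B (include)
Elements of A not in B: {18, 20, 32, 33, 36}

{18, 20, 32, 33, 36}


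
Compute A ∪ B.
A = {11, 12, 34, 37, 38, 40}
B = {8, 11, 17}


Set A = {11, 12, 34, 37, 38, 40}
Set B = {8, 11, 17}
A ∪ B includes all elements in either set.
Elements from A: {11, 12, 34, 37, 38, 40}
Elements from B not already included: {8, 17}
A ∪ B = {8, 11, 12, 17, 34, 37, 38, 40}

{8, 11, 12, 17, 34, 37, 38, 40}


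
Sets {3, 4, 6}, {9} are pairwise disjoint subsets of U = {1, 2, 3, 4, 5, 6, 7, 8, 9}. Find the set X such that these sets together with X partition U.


U = {1, 2, 3, 4, 5, 6, 7, 8, 9}
Shown blocks: {3, 4, 6}, {9}
A partition's blocks are pairwise disjoint and cover U, so the missing block = U \ (union of shown blocks).
Union of shown blocks: {3, 4, 6, 9}
Missing block = U \ (union) = {1, 2, 5, 7, 8}

{1, 2, 5, 7, 8}


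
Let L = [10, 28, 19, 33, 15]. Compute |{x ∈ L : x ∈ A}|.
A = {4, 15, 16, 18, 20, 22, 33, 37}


Set A = {4, 15, 16, 18, 20, 22, 33, 37}
Candidates: [10, 28, 19, 33, 15]
Check each candidate:
10 ∉ A, 28 ∉ A, 19 ∉ A, 33 ∈ A, 15 ∈ A
Count of candidates in A: 2

2


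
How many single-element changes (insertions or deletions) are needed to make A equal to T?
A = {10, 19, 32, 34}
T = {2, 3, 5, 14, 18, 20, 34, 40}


Set A = {10, 19, 32, 34}
Set T = {2, 3, 5, 14, 18, 20, 34, 40}
Elements to remove from A (in A, not in T): {10, 19, 32} → 3 removals
Elements to add to A (in T, not in A): {2, 3, 5, 14, 18, 20, 40} → 7 additions
Total edits = 3 + 7 = 10

10


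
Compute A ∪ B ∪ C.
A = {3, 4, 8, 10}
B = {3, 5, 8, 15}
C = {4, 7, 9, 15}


Set A = {3, 4, 8, 10}
Set B = {3, 5, 8, 15}
Set C = {4, 7, 9, 15}
First, A ∪ B = {3, 4, 5, 8, 10, 15}
Then, (A ∪ B) ∪ C = {3, 4, 5, 7, 8, 9, 10, 15}

{3, 4, 5, 7, 8, 9, 10, 15}


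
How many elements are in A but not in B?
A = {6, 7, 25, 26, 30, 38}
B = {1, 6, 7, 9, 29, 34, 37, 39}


Set A = {6, 7, 25, 26, 30, 38}
Set B = {1, 6, 7, 9, 29, 34, 37, 39}
A \ B = {25, 26, 30, 38}
|A \ B| = 4

4


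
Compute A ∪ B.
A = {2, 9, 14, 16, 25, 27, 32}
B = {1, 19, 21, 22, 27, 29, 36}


Set A = {2, 9, 14, 16, 25, 27, 32}
Set B = {1, 19, 21, 22, 27, 29, 36}
A ∪ B includes all elements in either set.
Elements from A: {2, 9, 14, 16, 25, 27, 32}
Elements from B not already included: {1, 19, 21, 22, 29, 36}
A ∪ B = {1, 2, 9, 14, 16, 19, 21, 22, 25, 27, 29, 32, 36}

{1, 2, 9, 14, 16, 19, 21, 22, 25, 27, 29, 32, 36}


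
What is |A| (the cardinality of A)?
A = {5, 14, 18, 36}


Set A = {5, 14, 18, 36}
Listing elements: 5, 14, 18, 36
Counting: 4 elements
|A| = 4

4


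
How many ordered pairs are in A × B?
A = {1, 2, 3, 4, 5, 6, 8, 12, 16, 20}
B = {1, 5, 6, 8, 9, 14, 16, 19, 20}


Set A = {1, 2, 3, 4, 5, 6, 8, 12, 16, 20} has 10 elements.
Set B = {1, 5, 6, 8, 9, 14, 16, 19, 20} has 9 elements.
|A × B| = |A| × |B| = 10 × 9 = 90

90


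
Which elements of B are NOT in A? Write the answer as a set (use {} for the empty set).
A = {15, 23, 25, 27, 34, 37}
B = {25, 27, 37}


Set A = {15, 23, 25, 27, 34, 37}
Set B = {25, 27, 37}
Check each element of B against A:
25 ∈ A, 27 ∈ A, 37 ∈ A
Elements of B not in A: {}

{}


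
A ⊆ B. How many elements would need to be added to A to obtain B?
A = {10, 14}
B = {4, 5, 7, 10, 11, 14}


Set A = {10, 14}, |A| = 2
Set B = {4, 5, 7, 10, 11, 14}, |B| = 6
Since A ⊆ B: B \ A = {4, 5, 7, 11}
|B| - |A| = 6 - 2 = 4

4


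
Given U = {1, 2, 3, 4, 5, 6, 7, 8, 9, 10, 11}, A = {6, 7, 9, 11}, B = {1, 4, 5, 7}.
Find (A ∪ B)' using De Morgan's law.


U = {1, 2, 3, 4, 5, 6, 7, 8, 9, 10, 11}
A = {6, 7, 9, 11}, B = {1, 4, 5, 7}
A ∪ B = {1, 4, 5, 6, 7, 9, 11}
(A ∪ B)' = U \ (A ∪ B) = {2, 3, 8, 10}
Verification via A' ∩ B': A' = {1, 2, 3, 4, 5, 8, 10}, B' = {2, 3, 6, 8, 9, 10, 11}
A' ∩ B' = {2, 3, 8, 10} ✓

{2, 3, 8, 10}


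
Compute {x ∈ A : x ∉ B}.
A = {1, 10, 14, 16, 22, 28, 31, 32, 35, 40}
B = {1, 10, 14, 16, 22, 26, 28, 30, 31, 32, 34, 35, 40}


Set A = {1, 10, 14, 16, 22, 28, 31, 32, 35, 40}
Set B = {1, 10, 14, 16, 22, 26, 28, 30, 31, 32, 34, 35, 40}
Check each element of A against B:
1 ∈ B, 10 ∈ B, 14 ∈ B, 16 ∈ B, 22 ∈ B, 28 ∈ B, 31 ∈ B, 32 ∈ B, 35 ∈ B, 40 ∈ B
Elements of A not in B: {}

{}


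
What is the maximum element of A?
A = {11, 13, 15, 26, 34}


Set A = {11, 13, 15, 26, 34}
Elements in ascending order: 11, 13, 15, 26, 34
The largest element is 34.

34


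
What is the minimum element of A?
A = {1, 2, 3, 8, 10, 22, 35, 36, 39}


Set A = {1, 2, 3, 8, 10, 22, 35, 36, 39}
Elements in ascending order: 1, 2, 3, 8, 10, 22, 35, 36, 39
The smallest element is 1.

1


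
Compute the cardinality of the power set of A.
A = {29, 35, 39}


Set A = {29, 35, 39}
|A| = 3
The power set P(A) contains all subsets of A.
|P(A)| = 2^|A| = 2^3 = 8

8


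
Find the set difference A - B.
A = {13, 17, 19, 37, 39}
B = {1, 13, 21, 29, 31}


Set A = {13, 17, 19, 37, 39}
Set B = {1, 13, 21, 29, 31}
A \ B includes elements in A that are not in B.
Check each element of A:
13 (in B, remove), 17 (not in B, keep), 19 (not in B, keep), 37 (not in B, keep), 39 (not in B, keep)
A \ B = {17, 19, 37, 39}

{17, 19, 37, 39}


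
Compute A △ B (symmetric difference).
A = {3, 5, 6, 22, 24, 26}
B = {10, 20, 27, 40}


Set A = {3, 5, 6, 22, 24, 26}
Set B = {10, 20, 27, 40}
A △ B = (A \ B) ∪ (B \ A)
Elements in A but not B: {3, 5, 6, 22, 24, 26}
Elements in B but not A: {10, 20, 27, 40}
A △ B = {3, 5, 6, 10, 20, 22, 24, 26, 27, 40}

{3, 5, 6, 10, 20, 22, 24, 26, 27, 40}


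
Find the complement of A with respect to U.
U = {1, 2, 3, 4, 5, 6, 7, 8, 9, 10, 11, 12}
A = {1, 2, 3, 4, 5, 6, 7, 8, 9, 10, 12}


Universal set U = {1, 2, 3, 4, 5, 6, 7, 8, 9, 10, 11, 12}
Set A = {1, 2, 3, 4, 5, 6, 7, 8, 9, 10, 12}
A' = U \ A = elements in U but not in A
Checking each element of U:
1 (in A, exclude), 2 (in A, exclude), 3 (in A, exclude), 4 (in A, exclude), 5 (in A, exclude), 6 (in A, exclude), 7 (in A, exclude), 8 (in A, exclude), 9 (in A, exclude), 10 (in A, exclude), 11 (not in A, include), 12 (in A, exclude)
A' = {11}

{11}


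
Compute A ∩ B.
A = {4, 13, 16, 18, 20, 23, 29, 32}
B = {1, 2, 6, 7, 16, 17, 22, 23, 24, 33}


Set A = {4, 13, 16, 18, 20, 23, 29, 32}
Set B = {1, 2, 6, 7, 16, 17, 22, 23, 24, 33}
A ∩ B includes only elements in both sets.
Check each element of A against B:
4 ✗, 13 ✗, 16 ✓, 18 ✗, 20 ✗, 23 ✓, 29 ✗, 32 ✗
A ∩ B = {16, 23}

{16, 23}


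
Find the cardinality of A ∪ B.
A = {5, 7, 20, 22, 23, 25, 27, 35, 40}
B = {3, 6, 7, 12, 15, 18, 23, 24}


Set A = {5, 7, 20, 22, 23, 25, 27, 35, 40}, |A| = 9
Set B = {3, 6, 7, 12, 15, 18, 23, 24}, |B| = 8
A ∩ B = {7, 23}, |A ∩ B| = 2
|A ∪ B| = |A| + |B| - |A ∩ B| = 9 + 8 - 2 = 15

15


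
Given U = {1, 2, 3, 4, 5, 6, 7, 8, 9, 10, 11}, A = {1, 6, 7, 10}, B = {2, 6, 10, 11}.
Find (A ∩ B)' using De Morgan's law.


U = {1, 2, 3, 4, 5, 6, 7, 8, 9, 10, 11}
A = {1, 6, 7, 10}, B = {2, 6, 10, 11}
A ∩ B = {6, 10}
(A ∩ B)' = U \ (A ∩ B) = {1, 2, 3, 4, 5, 7, 8, 9, 11}
Verification via A' ∪ B': A' = {2, 3, 4, 5, 8, 9, 11}, B' = {1, 3, 4, 5, 7, 8, 9}
A' ∪ B' = {1, 2, 3, 4, 5, 7, 8, 9, 11} ✓

{1, 2, 3, 4, 5, 7, 8, 9, 11}


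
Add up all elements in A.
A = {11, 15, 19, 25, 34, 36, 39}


Set A = {11, 15, 19, 25, 34, 36, 39}
Sum = 11 + 15 + 19 + 25 + 34 + 36 + 39 = 179

179


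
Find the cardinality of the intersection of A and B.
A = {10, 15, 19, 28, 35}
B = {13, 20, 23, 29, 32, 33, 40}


Set A = {10, 15, 19, 28, 35}
Set B = {13, 20, 23, 29, 32, 33, 40}
A ∩ B = {}
|A ∩ B| = 0

0


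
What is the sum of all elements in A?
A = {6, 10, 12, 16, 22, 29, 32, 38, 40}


Set A = {6, 10, 12, 16, 22, 29, 32, 38, 40}
Sum = 6 + 10 + 12 + 16 + 22 + 29 + 32 + 38 + 40 = 205

205


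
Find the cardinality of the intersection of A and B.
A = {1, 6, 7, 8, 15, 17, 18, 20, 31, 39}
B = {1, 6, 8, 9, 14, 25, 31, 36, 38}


Set A = {1, 6, 7, 8, 15, 17, 18, 20, 31, 39}
Set B = {1, 6, 8, 9, 14, 25, 31, 36, 38}
A ∩ B = {1, 6, 8, 31}
|A ∩ B| = 4

4


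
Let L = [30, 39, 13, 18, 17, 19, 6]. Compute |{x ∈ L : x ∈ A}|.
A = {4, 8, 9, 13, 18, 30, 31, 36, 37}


Set A = {4, 8, 9, 13, 18, 30, 31, 36, 37}
Candidates: [30, 39, 13, 18, 17, 19, 6]
Check each candidate:
30 ∈ A, 39 ∉ A, 13 ∈ A, 18 ∈ A, 17 ∉ A, 19 ∉ A, 6 ∉ A
Count of candidates in A: 3

3


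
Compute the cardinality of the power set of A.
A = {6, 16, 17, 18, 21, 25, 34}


Set A = {6, 16, 17, 18, 21, 25, 34}
|A| = 7
The power set P(A) contains all subsets of A.
|P(A)| = 2^|A| = 2^7 = 128

128


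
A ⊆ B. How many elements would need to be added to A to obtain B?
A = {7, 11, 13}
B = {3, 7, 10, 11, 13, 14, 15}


Set A = {7, 11, 13}, |A| = 3
Set B = {3, 7, 10, 11, 13, 14, 15}, |B| = 7
Since A ⊆ B: B \ A = {3, 10, 14, 15}
|B| - |A| = 7 - 3 = 4

4


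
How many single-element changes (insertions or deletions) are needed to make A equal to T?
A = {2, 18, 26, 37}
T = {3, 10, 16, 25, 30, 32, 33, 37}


Set A = {2, 18, 26, 37}
Set T = {3, 10, 16, 25, 30, 32, 33, 37}
Elements to remove from A (in A, not in T): {2, 18, 26} → 3 removals
Elements to add to A (in T, not in A): {3, 10, 16, 25, 30, 32, 33} → 7 additions
Total edits = 3 + 7 = 10

10


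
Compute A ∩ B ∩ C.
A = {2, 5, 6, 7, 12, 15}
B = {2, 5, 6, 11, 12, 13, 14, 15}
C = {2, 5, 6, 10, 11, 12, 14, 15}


Set A = {2, 5, 6, 7, 12, 15}
Set B = {2, 5, 6, 11, 12, 13, 14, 15}
Set C = {2, 5, 6, 10, 11, 12, 14, 15}
First, A ∩ B = {2, 5, 6, 12, 15}
Then, (A ∩ B) ∩ C = {2, 5, 6, 12, 15}

{2, 5, 6, 12, 15}


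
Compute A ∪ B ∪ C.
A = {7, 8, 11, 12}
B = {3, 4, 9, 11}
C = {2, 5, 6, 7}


Set A = {7, 8, 11, 12}
Set B = {3, 4, 9, 11}
Set C = {2, 5, 6, 7}
First, A ∪ B = {3, 4, 7, 8, 9, 11, 12}
Then, (A ∪ B) ∪ C = {2, 3, 4, 5, 6, 7, 8, 9, 11, 12}

{2, 3, 4, 5, 6, 7, 8, 9, 11, 12}


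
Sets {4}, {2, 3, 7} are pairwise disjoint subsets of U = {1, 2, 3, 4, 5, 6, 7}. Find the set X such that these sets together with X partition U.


U = {1, 2, 3, 4, 5, 6, 7}
Shown blocks: {4}, {2, 3, 7}
A partition's blocks are pairwise disjoint and cover U, so the missing block = U \ (union of shown blocks).
Union of shown blocks: {2, 3, 4, 7}
Missing block = U \ (union) = {1, 5, 6}

{1, 5, 6}


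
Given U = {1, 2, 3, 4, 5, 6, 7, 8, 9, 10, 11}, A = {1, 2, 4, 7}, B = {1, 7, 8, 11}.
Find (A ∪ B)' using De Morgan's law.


U = {1, 2, 3, 4, 5, 6, 7, 8, 9, 10, 11}
A = {1, 2, 4, 7}, B = {1, 7, 8, 11}
A ∪ B = {1, 2, 4, 7, 8, 11}
(A ∪ B)' = U \ (A ∪ B) = {3, 5, 6, 9, 10}
Verification via A' ∩ B': A' = {3, 5, 6, 8, 9, 10, 11}, B' = {2, 3, 4, 5, 6, 9, 10}
A' ∩ B' = {3, 5, 6, 9, 10} ✓

{3, 5, 6, 9, 10}


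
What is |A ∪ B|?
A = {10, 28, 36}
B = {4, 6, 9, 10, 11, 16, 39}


Set A = {10, 28, 36}, |A| = 3
Set B = {4, 6, 9, 10, 11, 16, 39}, |B| = 7
A ∩ B = {10}, |A ∩ B| = 1
|A ∪ B| = |A| + |B| - |A ∩ B| = 3 + 7 - 1 = 9

9


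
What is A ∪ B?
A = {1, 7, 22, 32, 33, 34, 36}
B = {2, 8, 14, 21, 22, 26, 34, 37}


Set A = {1, 7, 22, 32, 33, 34, 36}
Set B = {2, 8, 14, 21, 22, 26, 34, 37}
A ∪ B includes all elements in either set.
Elements from A: {1, 7, 22, 32, 33, 34, 36}
Elements from B not already included: {2, 8, 14, 21, 26, 37}
A ∪ B = {1, 2, 7, 8, 14, 21, 22, 26, 32, 33, 34, 36, 37}

{1, 2, 7, 8, 14, 21, 22, 26, 32, 33, 34, 36, 37}


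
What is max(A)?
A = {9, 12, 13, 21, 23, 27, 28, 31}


Set A = {9, 12, 13, 21, 23, 27, 28, 31}
Elements in ascending order: 9, 12, 13, 21, 23, 27, 28, 31
The largest element is 31.

31


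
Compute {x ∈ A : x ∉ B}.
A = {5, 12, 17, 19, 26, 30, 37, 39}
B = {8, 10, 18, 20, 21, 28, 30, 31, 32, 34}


Set A = {5, 12, 17, 19, 26, 30, 37, 39}
Set B = {8, 10, 18, 20, 21, 28, 30, 31, 32, 34}
Check each element of A against B:
5 ∉ B (include), 12 ∉ B (include), 17 ∉ B (include), 19 ∉ B (include), 26 ∉ B (include), 30 ∈ B, 37 ∉ B (include), 39 ∉ B (include)
Elements of A not in B: {5, 12, 17, 19, 26, 37, 39}

{5, 12, 17, 19, 26, 37, 39}


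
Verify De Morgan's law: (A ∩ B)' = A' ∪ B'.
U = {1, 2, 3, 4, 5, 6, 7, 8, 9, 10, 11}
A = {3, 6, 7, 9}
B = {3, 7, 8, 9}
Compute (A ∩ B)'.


U = {1, 2, 3, 4, 5, 6, 7, 8, 9, 10, 11}
A = {3, 6, 7, 9}, B = {3, 7, 8, 9}
A ∩ B = {3, 7, 9}
(A ∩ B)' = U \ (A ∩ B) = {1, 2, 4, 5, 6, 8, 10, 11}
Verification via A' ∪ B': A' = {1, 2, 4, 5, 8, 10, 11}, B' = {1, 2, 4, 5, 6, 10, 11}
A' ∪ B' = {1, 2, 4, 5, 6, 8, 10, 11} ✓

{1, 2, 4, 5, 6, 8, 10, 11}


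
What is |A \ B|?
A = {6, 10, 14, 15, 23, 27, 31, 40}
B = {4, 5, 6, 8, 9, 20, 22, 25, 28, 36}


Set A = {6, 10, 14, 15, 23, 27, 31, 40}
Set B = {4, 5, 6, 8, 9, 20, 22, 25, 28, 36}
A \ B = {10, 14, 15, 23, 27, 31, 40}
|A \ B| = 7

7


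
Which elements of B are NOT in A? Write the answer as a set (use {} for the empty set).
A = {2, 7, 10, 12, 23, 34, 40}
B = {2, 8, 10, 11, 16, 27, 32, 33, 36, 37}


Set A = {2, 7, 10, 12, 23, 34, 40}
Set B = {2, 8, 10, 11, 16, 27, 32, 33, 36, 37}
Check each element of B against A:
2 ∈ A, 8 ∉ A (include), 10 ∈ A, 11 ∉ A (include), 16 ∉ A (include), 27 ∉ A (include), 32 ∉ A (include), 33 ∉ A (include), 36 ∉ A (include), 37 ∉ A (include)
Elements of B not in A: {8, 11, 16, 27, 32, 33, 36, 37}

{8, 11, 16, 27, 32, 33, 36, 37}


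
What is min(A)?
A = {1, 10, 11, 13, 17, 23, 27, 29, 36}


Set A = {1, 10, 11, 13, 17, 23, 27, 29, 36}
Elements in ascending order: 1, 10, 11, 13, 17, 23, 27, 29, 36
The smallest element is 1.

1


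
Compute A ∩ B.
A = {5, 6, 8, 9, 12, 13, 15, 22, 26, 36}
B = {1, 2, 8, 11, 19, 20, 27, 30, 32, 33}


Set A = {5, 6, 8, 9, 12, 13, 15, 22, 26, 36}
Set B = {1, 2, 8, 11, 19, 20, 27, 30, 32, 33}
A ∩ B includes only elements in both sets.
Check each element of A against B:
5 ✗, 6 ✗, 8 ✓, 9 ✗, 12 ✗, 13 ✗, 15 ✗, 22 ✗, 26 ✗, 36 ✗
A ∩ B = {8}

{8}


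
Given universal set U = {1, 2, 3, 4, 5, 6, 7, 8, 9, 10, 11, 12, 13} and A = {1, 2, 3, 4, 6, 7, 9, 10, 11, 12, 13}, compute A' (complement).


Universal set U = {1, 2, 3, 4, 5, 6, 7, 8, 9, 10, 11, 12, 13}
Set A = {1, 2, 3, 4, 6, 7, 9, 10, 11, 12, 13}
A' = U \ A = elements in U but not in A
Checking each element of U:
1 (in A, exclude), 2 (in A, exclude), 3 (in A, exclude), 4 (in A, exclude), 5 (not in A, include), 6 (in A, exclude), 7 (in A, exclude), 8 (not in A, include), 9 (in A, exclude), 10 (in A, exclude), 11 (in A, exclude), 12 (in A, exclude), 13 (in A, exclude)
A' = {5, 8}

{5, 8}


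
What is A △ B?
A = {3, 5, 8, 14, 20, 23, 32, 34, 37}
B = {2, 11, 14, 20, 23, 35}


Set A = {3, 5, 8, 14, 20, 23, 32, 34, 37}
Set B = {2, 11, 14, 20, 23, 35}
A △ B = (A \ B) ∪ (B \ A)
Elements in A but not B: {3, 5, 8, 32, 34, 37}
Elements in B but not A: {2, 11, 35}
A △ B = {2, 3, 5, 8, 11, 32, 34, 35, 37}

{2, 3, 5, 8, 11, 32, 34, 35, 37}


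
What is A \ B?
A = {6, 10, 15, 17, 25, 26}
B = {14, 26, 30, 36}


Set A = {6, 10, 15, 17, 25, 26}
Set B = {14, 26, 30, 36}
A \ B includes elements in A that are not in B.
Check each element of A:
6 (not in B, keep), 10 (not in B, keep), 15 (not in B, keep), 17 (not in B, keep), 25 (not in B, keep), 26 (in B, remove)
A \ B = {6, 10, 15, 17, 25}

{6, 10, 15, 17, 25}


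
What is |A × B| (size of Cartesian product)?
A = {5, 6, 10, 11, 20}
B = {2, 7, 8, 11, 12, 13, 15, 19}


Set A = {5, 6, 10, 11, 20} has 5 elements.
Set B = {2, 7, 8, 11, 12, 13, 15, 19} has 8 elements.
|A × B| = |A| × |B| = 5 × 8 = 40

40


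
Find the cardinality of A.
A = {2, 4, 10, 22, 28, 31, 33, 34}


Set A = {2, 4, 10, 22, 28, 31, 33, 34}
Listing elements: 2, 4, 10, 22, 28, 31, 33, 34
Counting: 8 elements
|A| = 8

8


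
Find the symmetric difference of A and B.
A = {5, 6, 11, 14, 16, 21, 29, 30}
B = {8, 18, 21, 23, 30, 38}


Set A = {5, 6, 11, 14, 16, 21, 29, 30}
Set B = {8, 18, 21, 23, 30, 38}
A △ B = (A \ B) ∪ (B \ A)
Elements in A but not B: {5, 6, 11, 14, 16, 29}
Elements in B but not A: {8, 18, 23, 38}
A △ B = {5, 6, 8, 11, 14, 16, 18, 23, 29, 38}

{5, 6, 8, 11, 14, 16, 18, 23, 29, 38}


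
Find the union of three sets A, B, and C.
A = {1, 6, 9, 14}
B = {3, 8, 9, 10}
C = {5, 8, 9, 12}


Set A = {1, 6, 9, 14}
Set B = {3, 8, 9, 10}
Set C = {5, 8, 9, 12}
First, A ∪ B = {1, 3, 6, 8, 9, 10, 14}
Then, (A ∪ B) ∪ C = {1, 3, 5, 6, 8, 9, 10, 12, 14}

{1, 3, 5, 6, 8, 9, 10, 12, 14}


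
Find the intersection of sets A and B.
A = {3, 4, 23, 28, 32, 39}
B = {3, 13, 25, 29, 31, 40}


Set A = {3, 4, 23, 28, 32, 39}
Set B = {3, 13, 25, 29, 31, 40}
A ∩ B includes only elements in both sets.
Check each element of A against B:
3 ✓, 4 ✗, 23 ✗, 28 ✗, 32 ✗, 39 ✗
A ∩ B = {3}

{3}


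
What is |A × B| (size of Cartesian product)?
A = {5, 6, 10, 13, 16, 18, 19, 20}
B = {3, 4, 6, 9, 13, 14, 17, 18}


Set A = {5, 6, 10, 13, 16, 18, 19, 20} has 8 elements.
Set B = {3, 4, 6, 9, 13, 14, 17, 18} has 8 elements.
|A × B| = |A| × |B| = 8 × 8 = 64

64


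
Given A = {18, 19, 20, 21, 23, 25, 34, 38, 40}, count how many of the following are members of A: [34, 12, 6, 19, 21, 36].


Set A = {18, 19, 20, 21, 23, 25, 34, 38, 40}
Candidates: [34, 12, 6, 19, 21, 36]
Check each candidate:
34 ∈ A, 12 ∉ A, 6 ∉ A, 19 ∈ A, 21 ∈ A, 36 ∉ A
Count of candidates in A: 3

3


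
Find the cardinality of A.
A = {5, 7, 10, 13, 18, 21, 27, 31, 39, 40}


Set A = {5, 7, 10, 13, 18, 21, 27, 31, 39, 40}
Listing elements: 5, 7, 10, 13, 18, 21, 27, 31, 39, 40
Counting: 10 elements
|A| = 10

10


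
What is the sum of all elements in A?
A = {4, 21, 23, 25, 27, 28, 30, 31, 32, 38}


Set A = {4, 21, 23, 25, 27, 28, 30, 31, 32, 38}
Sum = 4 + 21 + 23 + 25 + 27 + 28 + 30 + 31 + 32 + 38 = 259

259


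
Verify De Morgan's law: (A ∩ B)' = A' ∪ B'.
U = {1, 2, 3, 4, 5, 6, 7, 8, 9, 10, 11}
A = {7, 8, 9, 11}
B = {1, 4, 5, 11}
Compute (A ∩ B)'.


U = {1, 2, 3, 4, 5, 6, 7, 8, 9, 10, 11}
A = {7, 8, 9, 11}, B = {1, 4, 5, 11}
A ∩ B = {11}
(A ∩ B)' = U \ (A ∩ B) = {1, 2, 3, 4, 5, 6, 7, 8, 9, 10}
Verification via A' ∪ B': A' = {1, 2, 3, 4, 5, 6, 10}, B' = {2, 3, 6, 7, 8, 9, 10}
A' ∪ B' = {1, 2, 3, 4, 5, 6, 7, 8, 9, 10} ✓

{1, 2, 3, 4, 5, 6, 7, 8, 9, 10}


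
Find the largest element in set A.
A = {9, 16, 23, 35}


Set A = {9, 16, 23, 35}
Elements in ascending order: 9, 16, 23, 35
The largest element is 35.

35


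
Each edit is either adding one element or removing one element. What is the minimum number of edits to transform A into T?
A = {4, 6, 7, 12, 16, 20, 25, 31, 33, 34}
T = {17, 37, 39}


Set A = {4, 6, 7, 12, 16, 20, 25, 31, 33, 34}
Set T = {17, 37, 39}
Elements to remove from A (in A, not in T): {4, 6, 7, 12, 16, 20, 25, 31, 33, 34} → 10 removals
Elements to add to A (in T, not in A): {17, 37, 39} → 3 additions
Total edits = 10 + 3 = 13

13


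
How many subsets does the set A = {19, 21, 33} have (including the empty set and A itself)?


Set A = {19, 21, 33}
|A| = 3
The power set P(A) contains all subsets of A.
|P(A)| = 2^|A| = 2^3 = 8

8


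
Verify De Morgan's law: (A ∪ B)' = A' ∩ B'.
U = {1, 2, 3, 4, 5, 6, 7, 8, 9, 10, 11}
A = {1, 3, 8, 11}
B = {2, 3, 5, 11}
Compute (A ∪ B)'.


U = {1, 2, 3, 4, 5, 6, 7, 8, 9, 10, 11}
A = {1, 3, 8, 11}, B = {2, 3, 5, 11}
A ∪ B = {1, 2, 3, 5, 8, 11}
(A ∪ B)' = U \ (A ∪ B) = {4, 6, 7, 9, 10}
Verification via A' ∩ B': A' = {2, 4, 5, 6, 7, 9, 10}, B' = {1, 4, 6, 7, 8, 9, 10}
A' ∩ B' = {4, 6, 7, 9, 10} ✓

{4, 6, 7, 9, 10}


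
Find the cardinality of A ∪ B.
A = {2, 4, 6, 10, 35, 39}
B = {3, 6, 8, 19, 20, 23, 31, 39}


Set A = {2, 4, 6, 10, 35, 39}, |A| = 6
Set B = {3, 6, 8, 19, 20, 23, 31, 39}, |B| = 8
A ∩ B = {6, 39}, |A ∩ B| = 2
|A ∪ B| = |A| + |B| - |A ∩ B| = 6 + 8 - 2 = 12

12


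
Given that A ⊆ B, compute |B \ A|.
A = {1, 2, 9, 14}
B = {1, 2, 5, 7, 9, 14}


Set A = {1, 2, 9, 14}, |A| = 4
Set B = {1, 2, 5, 7, 9, 14}, |B| = 6
Since A ⊆ B: B \ A = {5, 7}
|B| - |A| = 6 - 4 = 2

2


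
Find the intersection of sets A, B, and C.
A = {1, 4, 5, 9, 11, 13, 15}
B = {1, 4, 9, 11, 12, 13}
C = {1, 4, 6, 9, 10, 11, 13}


Set A = {1, 4, 5, 9, 11, 13, 15}
Set B = {1, 4, 9, 11, 12, 13}
Set C = {1, 4, 6, 9, 10, 11, 13}
First, A ∩ B = {1, 4, 9, 11, 13}
Then, (A ∩ B) ∩ C = {1, 4, 9, 11, 13}

{1, 4, 9, 11, 13}


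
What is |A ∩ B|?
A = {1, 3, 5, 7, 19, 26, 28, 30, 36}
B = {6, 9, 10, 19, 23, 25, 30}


Set A = {1, 3, 5, 7, 19, 26, 28, 30, 36}
Set B = {6, 9, 10, 19, 23, 25, 30}
A ∩ B = {19, 30}
|A ∩ B| = 2

2


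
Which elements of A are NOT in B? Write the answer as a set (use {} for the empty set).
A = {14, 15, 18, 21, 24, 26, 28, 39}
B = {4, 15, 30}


Set A = {14, 15, 18, 21, 24, 26, 28, 39}
Set B = {4, 15, 30}
Check each element of A against B:
14 ∉ B (include), 15 ∈ B, 18 ∉ B (include), 21 ∉ B (include), 24 ∉ B (include), 26 ∉ B (include), 28 ∉ B (include), 39 ∉ B (include)
Elements of A not in B: {14, 18, 21, 24, 26, 28, 39}

{14, 18, 21, 24, 26, 28, 39}


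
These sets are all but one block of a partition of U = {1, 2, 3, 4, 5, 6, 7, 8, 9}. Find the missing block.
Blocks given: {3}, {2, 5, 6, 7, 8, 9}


U = {1, 2, 3, 4, 5, 6, 7, 8, 9}
Shown blocks: {3}, {2, 5, 6, 7, 8, 9}
A partition's blocks are pairwise disjoint and cover U, so the missing block = U \ (union of shown blocks).
Union of shown blocks: {2, 3, 5, 6, 7, 8, 9}
Missing block = U \ (union) = {1, 4}

{1, 4}


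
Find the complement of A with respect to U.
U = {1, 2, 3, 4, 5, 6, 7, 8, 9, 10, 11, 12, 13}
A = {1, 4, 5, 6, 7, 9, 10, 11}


Universal set U = {1, 2, 3, 4, 5, 6, 7, 8, 9, 10, 11, 12, 13}
Set A = {1, 4, 5, 6, 7, 9, 10, 11}
A' = U \ A = elements in U but not in A
Checking each element of U:
1 (in A, exclude), 2 (not in A, include), 3 (not in A, include), 4 (in A, exclude), 5 (in A, exclude), 6 (in A, exclude), 7 (in A, exclude), 8 (not in A, include), 9 (in A, exclude), 10 (in A, exclude), 11 (in A, exclude), 12 (not in A, include), 13 (not in A, include)
A' = {2, 3, 8, 12, 13}

{2, 3, 8, 12, 13}


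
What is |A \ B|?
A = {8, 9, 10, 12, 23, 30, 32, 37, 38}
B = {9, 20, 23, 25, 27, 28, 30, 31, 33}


Set A = {8, 9, 10, 12, 23, 30, 32, 37, 38}
Set B = {9, 20, 23, 25, 27, 28, 30, 31, 33}
A \ B = {8, 10, 12, 32, 37, 38}
|A \ B| = 6

6


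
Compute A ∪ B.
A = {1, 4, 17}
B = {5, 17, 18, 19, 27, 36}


Set A = {1, 4, 17}
Set B = {5, 17, 18, 19, 27, 36}
A ∪ B includes all elements in either set.
Elements from A: {1, 4, 17}
Elements from B not already included: {5, 18, 19, 27, 36}
A ∪ B = {1, 4, 5, 17, 18, 19, 27, 36}

{1, 4, 5, 17, 18, 19, 27, 36}


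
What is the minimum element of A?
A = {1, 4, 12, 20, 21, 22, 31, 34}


Set A = {1, 4, 12, 20, 21, 22, 31, 34}
Elements in ascending order: 1, 4, 12, 20, 21, 22, 31, 34
The smallest element is 1.

1


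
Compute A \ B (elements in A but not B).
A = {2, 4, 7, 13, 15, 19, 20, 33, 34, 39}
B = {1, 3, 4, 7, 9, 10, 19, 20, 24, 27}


Set A = {2, 4, 7, 13, 15, 19, 20, 33, 34, 39}
Set B = {1, 3, 4, 7, 9, 10, 19, 20, 24, 27}
A \ B includes elements in A that are not in B.
Check each element of A:
2 (not in B, keep), 4 (in B, remove), 7 (in B, remove), 13 (not in B, keep), 15 (not in B, keep), 19 (in B, remove), 20 (in B, remove), 33 (not in B, keep), 34 (not in B, keep), 39 (not in B, keep)
A \ B = {2, 13, 15, 33, 34, 39}

{2, 13, 15, 33, 34, 39}


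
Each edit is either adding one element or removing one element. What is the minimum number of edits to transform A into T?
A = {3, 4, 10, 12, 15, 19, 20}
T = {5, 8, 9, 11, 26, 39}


Set A = {3, 4, 10, 12, 15, 19, 20}
Set T = {5, 8, 9, 11, 26, 39}
Elements to remove from A (in A, not in T): {3, 4, 10, 12, 15, 19, 20} → 7 removals
Elements to add to A (in T, not in A): {5, 8, 9, 11, 26, 39} → 6 additions
Total edits = 7 + 6 = 13

13


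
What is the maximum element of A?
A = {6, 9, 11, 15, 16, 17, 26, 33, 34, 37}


Set A = {6, 9, 11, 15, 16, 17, 26, 33, 34, 37}
Elements in ascending order: 6, 9, 11, 15, 16, 17, 26, 33, 34, 37
The largest element is 37.

37


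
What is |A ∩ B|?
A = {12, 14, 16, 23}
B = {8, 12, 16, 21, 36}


Set A = {12, 14, 16, 23}
Set B = {8, 12, 16, 21, 36}
A ∩ B = {12, 16}
|A ∩ B| = 2

2


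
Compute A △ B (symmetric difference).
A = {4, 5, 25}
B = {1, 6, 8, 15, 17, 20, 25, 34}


Set A = {4, 5, 25}
Set B = {1, 6, 8, 15, 17, 20, 25, 34}
A △ B = (A \ B) ∪ (B \ A)
Elements in A but not B: {4, 5}
Elements in B but not A: {1, 6, 8, 15, 17, 20, 34}
A △ B = {1, 4, 5, 6, 8, 15, 17, 20, 34}

{1, 4, 5, 6, 8, 15, 17, 20, 34}


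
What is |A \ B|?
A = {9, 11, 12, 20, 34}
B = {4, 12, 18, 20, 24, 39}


Set A = {9, 11, 12, 20, 34}
Set B = {4, 12, 18, 20, 24, 39}
A \ B = {9, 11, 34}
|A \ B| = 3

3


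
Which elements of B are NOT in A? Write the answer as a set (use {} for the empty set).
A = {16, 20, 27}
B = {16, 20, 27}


Set A = {16, 20, 27}
Set B = {16, 20, 27}
Check each element of B against A:
16 ∈ A, 20 ∈ A, 27 ∈ A
Elements of B not in A: {}

{}


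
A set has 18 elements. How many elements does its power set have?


The set has 18 elements.
The power set contains all possible subsets.
|P(A)| = 2^|A| = 2^18 = 262144

262144


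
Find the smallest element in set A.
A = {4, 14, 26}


Set A = {4, 14, 26}
Elements in ascending order: 4, 14, 26
The smallest element is 4.

4


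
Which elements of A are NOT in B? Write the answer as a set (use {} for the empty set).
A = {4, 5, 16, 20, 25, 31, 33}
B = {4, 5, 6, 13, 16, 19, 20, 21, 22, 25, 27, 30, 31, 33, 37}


Set A = {4, 5, 16, 20, 25, 31, 33}
Set B = {4, 5, 6, 13, 16, 19, 20, 21, 22, 25, 27, 30, 31, 33, 37}
Check each element of A against B:
4 ∈ B, 5 ∈ B, 16 ∈ B, 20 ∈ B, 25 ∈ B, 31 ∈ B, 33 ∈ B
Elements of A not in B: {}

{}


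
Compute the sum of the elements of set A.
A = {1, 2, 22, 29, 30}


Set A = {1, 2, 22, 29, 30}
Sum = 1 + 2 + 22 + 29 + 30 = 84

84


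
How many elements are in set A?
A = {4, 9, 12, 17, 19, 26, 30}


Set A = {4, 9, 12, 17, 19, 26, 30}
Listing elements: 4, 9, 12, 17, 19, 26, 30
Counting: 7 elements
|A| = 7

7


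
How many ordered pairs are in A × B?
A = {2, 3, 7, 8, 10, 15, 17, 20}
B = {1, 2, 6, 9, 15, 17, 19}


Set A = {2, 3, 7, 8, 10, 15, 17, 20} has 8 elements.
Set B = {1, 2, 6, 9, 15, 17, 19} has 7 elements.
|A × B| = |A| × |B| = 8 × 7 = 56

56


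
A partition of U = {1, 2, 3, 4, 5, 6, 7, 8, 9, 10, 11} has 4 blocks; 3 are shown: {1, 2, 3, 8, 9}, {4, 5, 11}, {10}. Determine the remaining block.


U = {1, 2, 3, 4, 5, 6, 7, 8, 9, 10, 11}
Shown blocks: {1, 2, 3, 8, 9}, {4, 5, 11}, {10}
A partition's blocks are pairwise disjoint and cover U, so the missing block = U \ (union of shown blocks).
Union of shown blocks: {1, 2, 3, 4, 5, 8, 9, 10, 11}
Missing block = U \ (union) = {6, 7}

{6, 7}


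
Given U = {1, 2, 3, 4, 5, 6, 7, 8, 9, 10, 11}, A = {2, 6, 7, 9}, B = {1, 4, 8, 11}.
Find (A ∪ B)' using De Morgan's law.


U = {1, 2, 3, 4, 5, 6, 7, 8, 9, 10, 11}
A = {2, 6, 7, 9}, B = {1, 4, 8, 11}
A ∪ B = {1, 2, 4, 6, 7, 8, 9, 11}
(A ∪ B)' = U \ (A ∪ B) = {3, 5, 10}
Verification via A' ∩ B': A' = {1, 3, 4, 5, 8, 10, 11}, B' = {2, 3, 5, 6, 7, 9, 10}
A' ∩ B' = {3, 5, 10} ✓

{3, 5, 10}
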